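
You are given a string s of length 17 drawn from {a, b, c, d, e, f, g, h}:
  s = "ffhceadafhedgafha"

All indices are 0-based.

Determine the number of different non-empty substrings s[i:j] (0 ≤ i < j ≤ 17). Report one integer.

139

sorted suffixes:
  #0 SA[0]=16  'a'
  #1 SA[1]=5  'adafhedgafha'
  #2 SA[2]=13  'afha'
  #3 SA[3]=7  'afhedgafha'
  #4 SA[4]=3  'ceadafhedgafha'
  #5 SA[5]=6  'dafhedgafha'
  #6 SA[6]=11  'dgafha'
  #7 SA[7]=4  'eadafhedgafha'
  #8 SA[8]=10  'edgafha'
  #9 SA[9]=0  'ffhceadafhedgafha'
  #10 SA[10]=14  'fha'
  #11 SA[11]=1  'fhceadafhedgafha'
  #12 SA[12]=8  'fhedgafha'
  #13 SA[13]=12  'gafha'
  #14 SA[14]=15  'ha'
  #15 SA[15]=2  'hceadafhedgafha'
  #16 SA[16]=9  'hedgafha'

SA = [16, 5, 13, 7, 3, 6, 11, 4, 10, 0, 14, 1, 8, 12, 15, 2, 9]
i: (SA[i-1],SA[i]) lcp shared
  1: (16,5) 1 'a'
  2: (5,13) 1 'a'
  3: (13,7) 3 'afh'
  4: (7,3) 0 ''
  5: (3,6) 0 ''
  6: (6,11) 1 'd'
  7: (11,4) 0 ''
  8: (4,10) 1 'e'
  9: (10,0) 0 ''
  10: (0,14) 1 'f'
  11: (14,1) 2 'fh'
  12: (1,8) 2 'fh'
  13: (8,12) 0 ''
  14: (12,15) 0 ''
  15: (15,2) 1 'h'
  16: (2,9) 1 'h'

n(n+1)/2 = 17·18/2 = 153
Σ LCP = 0 + 1 + 1 + 3 + 0 + 0 + 1 + 0 + 1 + 0 + 1 + 2 + 2 + 0 + 0 + 1 + 1 = 14
distinct = 153 − 14 = 139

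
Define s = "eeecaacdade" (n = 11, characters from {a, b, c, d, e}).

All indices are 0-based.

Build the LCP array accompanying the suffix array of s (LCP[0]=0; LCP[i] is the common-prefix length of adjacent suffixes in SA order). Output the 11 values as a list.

rank | idx | suffix
   0 |   4 | aacdade
   1 |   5 | acdade
   2 |   8 | ade
   3 |   3 | caacdade
   4 |   6 | cdade
   5 |   7 | dade
   6 |   9 | de
   7 |  10 | e
   8 |   2 | ecaacdade
   9 |   1 | eecaacdade
  10 |   0 | eeecaacdade

SA = [4, 5, 8, 3, 6, 7, 9, 10, 2, 1, 0]
[i] adj suffixes → lcp
  [1] 4/5 → 1 ('a')
  [2] 5/8 → 1 ('a')
  [3] 8/3 → 0 ('')
  [4] 3/6 → 1 ('c')
  [5] 6/7 → 0 ('')
  [6] 7/9 → 1 ('d')
  [7] 9/10 → 0 ('')
  [8] 10/2 → 1 ('e')
  [9] 2/1 → 1 ('e')
  [10] 1/0 → 2 ('ee')

[0, 1, 1, 0, 1, 0, 1, 0, 1, 1, 2]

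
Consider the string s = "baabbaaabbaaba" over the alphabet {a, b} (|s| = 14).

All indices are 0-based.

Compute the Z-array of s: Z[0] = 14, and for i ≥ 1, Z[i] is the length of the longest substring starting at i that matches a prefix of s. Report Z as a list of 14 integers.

[14, 0, 0, 1, 3, 0, 0, 0, 1, 4, 0, 0, 2, 0]

Z[0]=14
i=1: i≥r, start 0; Z[1]=0
i=2: i≥r, start 0; Z[2]=0
i=3: i≥r, start 0; Z[3]=1 scan→box=[3,4)
i=4: i≥r, start 0; Z[4]=3 scan→box=[4,7)
i=5: min(r-i=2, Z[1]=0)=0; Z[5]=0
i=6: min(r-i=1, Z[2]=0)=0; Z[6]=0
i=7: i≥r, start 0; Z[7]=0
i=8: i≥r, start 0; Z[8]=1 scan→box=[8,9)
i=9: i≥r, start 0; Z[9]=4 scan→box=[9,13)
i=10: min(r-i=3, Z[1]=0)=0; Z[10]=0
i=11: min(r-i=2, Z[2]=0)=0; Z[11]=0
i=12: min(r-i=1, Z[3]=1)=1; Z[12]=2 scan→box=[12,14)
i=13: min(r-i=1, Z[1]=0)=0; Z[13]=0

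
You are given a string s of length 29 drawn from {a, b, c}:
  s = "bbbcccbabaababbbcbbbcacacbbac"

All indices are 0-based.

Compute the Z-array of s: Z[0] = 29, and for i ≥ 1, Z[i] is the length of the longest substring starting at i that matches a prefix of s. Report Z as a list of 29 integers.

Z[0]=29
i=1: i≥r, start 0; Z[1]=2 extend→box=[1,3)
i=2: min(r-i=1, Z[1]=2)=1; Z[2]=1
i=3: i≥r, start 0; Z[3]=0
i=4: i≥r, start 0; Z[4]=0
i=5: i≥r, start 0; Z[5]=0
i=6: i≥r, start 0; Z[6]=1 extend→box=[6,7)
i=7: i≥r, start 0; Z[7]=0
i=8: i≥r, start 0; Z[8]=1 extend→box=[8,9)
i=9: i≥r, start 0; Z[9]=0
i=10: i≥r, start 0; Z[10]=0
i=11: i≥r, start 0; Z[11]=1 extend→box=[11,12)
i=12: i≥r, start 0; Z[12]=0
i=13: i≥r, start 0; Z[13]=4 extend→box=[13,17)
i=14: min(r-i=3, Z[1]=2)=2; Z[14]=2
i=15: min(r-i=2, Z[2]=1)=1; Z[15]=1
i=16: min(r-i=1, Z[3]=0)=0; Z[16]=0
i=17: i≥r, start 0; Z[17]=4 extend→box=[17,21)
i=18: min(r-i=3, Z[1]=2)=2; Z[18]=2
i=19: min(r-i=2, Z[2]=1)=1; Z[19]=1
i=20: min(r-i=1, Z[3]=0)=0; Z[20]=0
i=21: i≥r, start 0; Z[21]=0
i=22: i≥r, start 0; Z[22]=0
i=23: i≥r, start 0; Z[23]=0
i=24: i≥r, start 0; Z[24]=0
i=25: i≥r, start 0; Z[25]=2 extend→box=[25,27)
i=26: min(r-i=1, Z[1]=2)=1; Z[26]=1
i=27: i≥r, start 0; Z[27]=0
i=28: i≥r, start 0; Z[28]=0

[29, 2, 1, 0, 0, 0, 1, 0, 1, 0, 0, 1, 0, 4, 2, 1, 0, 4, 2, 1, 0, 0, 0, 0, 0, 2, 1, 0, 0]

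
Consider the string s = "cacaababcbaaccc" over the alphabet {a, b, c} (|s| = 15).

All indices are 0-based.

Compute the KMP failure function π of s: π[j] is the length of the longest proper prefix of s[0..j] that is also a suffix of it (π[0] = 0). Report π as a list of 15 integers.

π[0] = 0
j=1 s[j]='a': π[1]=0 (border '')
j=2 s[j]='c': π[2]=1 (border 'c')
j=3 s[j]='a': π[3]=2 (border 'ca')
j=4 s[j]='a': k: 2→0; π[4]=0 (border '')
j=5 s[j]='b': π[5]=0 (border '')
j=6 s[j]='a': π[6]=0 (border '')
j=7 s[j]='b': π[7]=0 (border '')
j=8 s[j]='c': π[8]=1 (border 'c')
j=9 s[j]='b': k: 1→0; π[9]=0 (border '')
j=10 s[j]='a': π[10]=0 (border '')
j=11 s[j]='a': π[11]=0 (border '')
j=12 s[j]='c': π[12]=1 (border 'c')
j=13 s[j]='c': k: 1→0; π[13]=1 (border 'c')
j=14 s[j]='c': k: 1→0; π[14]=1 (border 'c')

[0, 0, 1, 2, 0, 0, 0, 0, 1, 0, 0, 0, 1, 1, 1]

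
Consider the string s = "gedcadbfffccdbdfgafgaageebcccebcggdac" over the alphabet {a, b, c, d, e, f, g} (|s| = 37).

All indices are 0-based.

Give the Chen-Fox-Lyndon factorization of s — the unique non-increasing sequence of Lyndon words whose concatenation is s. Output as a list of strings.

["g", "e", "d", "c", "adbfffccdbdfgafg", "aageebcccebcggdac"]

emit factor 1: 'g' (i=0, period=1)
emit factor 2: 'e' (i=1, period=1)
emit factor 3: 'd' (i=2, period=1)
emit factor 4: 'c' (i=3, period=1)
emit factor 5: 'adbfffccdbdfgafg' (i=4, period=16)
emit factor 6: 'aageebcccebcggdac' (i=20, period=17)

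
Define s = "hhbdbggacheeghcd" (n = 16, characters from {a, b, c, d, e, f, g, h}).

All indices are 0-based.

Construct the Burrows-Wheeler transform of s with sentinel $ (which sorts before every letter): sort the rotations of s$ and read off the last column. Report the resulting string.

rank  rotation           last
    0  $hhbdbggacheeghcd  d
    1  acheeghcd$hhbdbgg  g
    2  bdbggacheeghcd$hh  h
    3  bggacheeghcd$hhbd  d
    4  cd$hhbdbggacheegh  h
    5  cheeghcd$hhbdbgga  a
    6  d$hhbdbggacheeghc  c
    7  dbggacheeghcd$hhb  b
    8  eeghcd$hhbdbggach  h
    9  eghcd$hhbdbggache  e
   10  gacheeghcd$hhbdbg  g
   11  ggacheeghcd$hhbdb  b
   12  ghcd$hhbdbggachee  e
   13  hbdbggacheeghcd$h  h
   14  hcd$hhbdbggacheeg  g
   15  heeghcd$hhbdbggac  c
   16  hhbdbggacheeghcd$  $

dghdhacbhegbehgc$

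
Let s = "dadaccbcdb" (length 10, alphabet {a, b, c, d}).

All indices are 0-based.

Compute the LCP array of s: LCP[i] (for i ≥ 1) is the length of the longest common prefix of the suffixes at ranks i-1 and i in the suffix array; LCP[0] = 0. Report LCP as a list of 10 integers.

rank→(start, suffix):
  0 → (3, 'accbcdb')
  1 → (1, 'adaccbcdb')
  2 → (9, 'b')
  3 → (6, 'bcdb')
  4 → (5, 'cbcdb')
  5 → (4, 'ccbcdb')
  6 → (7, 'cdb')
  7 → (2, 'daccbcdb')
  8 → (0, 'dadaccbcdb')
  9 → (8, 'db')

SA = [3, 1, 9, 6, 5, 4, 7, 2, 0, 8]
i: (SA[i-1],SA[i]) lcp shared
  1: (3,1) 1 'a'
  2: (1,9) 0 ''
  3: (9,6) 1 'b'
  4: (6,5) 0 ''
  5: (5,4) 1 'c'
  6: (4,7) 1 'c'
  7: (7,2) 0 ''
  8: (2,0) 2 'da'
  9: (0,8) 1 'd'

[0, 1, 0, 1, 0, 1, 1, 0, 2, 1]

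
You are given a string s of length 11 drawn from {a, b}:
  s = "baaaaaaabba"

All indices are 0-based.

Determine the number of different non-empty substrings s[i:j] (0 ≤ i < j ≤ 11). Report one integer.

rank→(start, suffix):
  0 → (10, 'a')
  1 → (1, 'aaaaaaabba')
  2 → (2, 'aaaaaabba')
  3 → (3, 'aaaaabba')
  4 → (4, 'aaaabba')
  5 → (5, 'aaabba')
  6 → (6, 'aabba')
  7 → (7, 'abba')
  8 → (9, 'ba')
  9 → (0, 'baaaaaaabba')
  10 → (8, 'bba')

SA = [10, 1, 2, 3, 4, 5, 6, 7, 9, 0, 8]
[i] adj suffixes → lcp
  [1] 10/1 → 1 ('a')
  [2] 1/2 → 6 ('aaaaaa')
  [3] 2/3 → 5 ('aaaaa')
  [4] 3/4 → 4 ('aaaa')
  [5] 4/5 → 3 ('aaa')
  [6] 5/6 → 2 ('aa')
  [7] 6/7 → 1 ('a')
  [8] 7/9 → 0 ('')
  [9] 9/0 → 2 ('ba')
  [10] 0/8 → 1 ('b')

n(n+1)/2 = 11·12/2 = 66
Σ LCP = 0 + 1 + 6 + 5 + 4 + 3 + 2 + 1 + 0 + 2 + 1 = 25
distinct = 66 − 25 = 41

41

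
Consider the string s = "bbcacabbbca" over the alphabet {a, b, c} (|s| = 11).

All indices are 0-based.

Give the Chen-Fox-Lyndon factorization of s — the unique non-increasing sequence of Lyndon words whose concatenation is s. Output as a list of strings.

["bbc", "ac", "abbbc", "a"]

emit factor 1: 'bbc' (i=0, period=3)
emit factor 2: 'ac' (i=3, period=2)
emit factor 3: 'abbbc' (i=5, period=5)
emit factor 4: 'a' (i=10, period=1)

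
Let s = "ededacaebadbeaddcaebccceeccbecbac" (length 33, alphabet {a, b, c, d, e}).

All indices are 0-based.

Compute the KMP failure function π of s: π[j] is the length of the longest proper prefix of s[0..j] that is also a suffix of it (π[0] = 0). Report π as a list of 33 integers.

π[0] = 0
j=1 s[j]='d': π[1]=0 (border '')
j=2 s[j]='e': π[2]=1 (border 'e')
j=3 s[j]='d': π[3]=2 (border 'ed')
j=4 s[j]='a': k: 2→0; π[4]=0 (border '')
j=5 s[j]='c': π[5]=0 (border '')
j=6 s[j]='a': π[6]=0 (border '')
j=7 s[j]='e': π[7]=1 (border 'e')
j=8 s[j]='b': k: 1→0; π[8]=0 (border '')
j=9 s[j]='a': π[9]=0 (border '')
j=10 s[j]='d': π[10]=0 (border '')
j=11 s[j]='b': π[11]=0 (border '')
j=12 s[j]='e': π[12]=1 (border 'e')
j=13 s[j]='a': k: 1→0; π[13]=0 (border '')
j=14 s[j]='d': π[14]=0 (border '')
j=15 s[j]='d': π[15]=0 (border '')
j=16 s[j]='c': π[16]=0 (border '')
j=17 s[j]='a': π[17]=0 (border '')
j=18 s[j]='e': π[18]=1 (border 'e')
j=19 s[j]='b': k: 1→0; π[19]=0 (border '')
j=20 s[j]='c': π[20]=0 (border '')
j=21 s[j]='c': π[21]=0 (border '')
j=22 s[j]='c': π[22]=0 (border '')
j=23 s[j]='e': π[23]=1 (border 'e')
j=24 s[j]='e': k: 1→0; π[24]=1 (border 'e')
j=25 s[j]='c': k: 1→0; π[25]=0 (border '')
j=26 s[j]='c': π[26]=0 (border '')
j=27 s[j]='b': π[27]=0 (border '')
j=28 s[j]='e': π[28]=1 (border 'e')
j=29 s[j]='c': k: 1→0; π[29]=0 (border '')
j=30 s[j]='b': π[30]=0 (border '')
j=31 s[j]='a': π[31]=0 (border '')
j=32 s[j]='c': π[32]=0 (border '')

[0, 0, 1, 2, 0, 0, 0, 1, 0, 0, 0, 0, 1, 0, 0, 0, 0, 0, 1, 0, 0, 0, 0, 1, 1, 0, 0, 0, 1, 0, 0, 0, 0]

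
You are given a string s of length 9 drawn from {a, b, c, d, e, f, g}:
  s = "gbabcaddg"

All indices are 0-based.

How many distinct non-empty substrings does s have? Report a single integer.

rank→(start, suffix):
  0 → (2, 'abcaddg')
  1 → (5, 'addg')
  2 → (1, 'babcaddg')
  3 → (3, 'bcaddg')
  4 → (4, 'caddg')
  5 → (6, 'ddg')
  6 → (7, 'dg')
  7 → (8, 'g')
  8 → (0, 'gbabcaddg')

SA = [2, 5, 1, 3, 4, 6, 7, 8, 0]
[i] adj suffixes → lcp
  [1] 2/5 → 1 ('a')
  [2] 5/1 → 0 ('')
  [3] 1/3 → 1 ('b')
  [4] 3/4 → 0 ('')
  [5] 4/6 → 0 ('')
  [6] 6/7 → 1 ('d')
  [7] 7/8 → 0 ('')
  [8] 8/0 → 1 ('g')

n(n+1)/2 = 9·10/2 = 45
Σ LCP = 0 + 1 + 0 + 1 + 0 + 0 + 1 + 0 + 1 = 4
distinct = 45 − 4 = 41

41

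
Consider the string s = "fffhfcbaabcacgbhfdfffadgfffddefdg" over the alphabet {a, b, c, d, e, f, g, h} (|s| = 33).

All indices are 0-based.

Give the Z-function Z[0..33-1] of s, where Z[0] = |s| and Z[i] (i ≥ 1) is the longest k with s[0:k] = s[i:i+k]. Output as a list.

Z[0]=33
i=1: i≥r, start 0; Z[1]=2 scan→box=[1,3)
i=2: min(r-i=1, Z[1]=2)=1; Z[2]=1
i=3: i≥r, start 0; Z[3]=0
i=4: i≥r, start 0; Z[4]=1 scan→box=[4,5)
i=5: i≥r, start 0; Z[5]=0
i=6: i≥r, start 0; Z[6]=0
i=7: i≥r, start 0; Z[7]=0
i=8: i≥r, start 0; Z[8]=0
i=9: i≥r, start 0; Z[9]=0
i=10: i≥r, start 0; Z[10]=0
i=11: i≥r, start 0; Z[11]=0
i=12: i≥r, start 0; Z[12]=0
i=13: i≥r, start 0; Z[13]=0
i=14: i≥r, start 0; Z[14]=0
i=15: i≥r, start 0; Z[15]=0
i=16: i≥r, start 0; Z[16]=1 scan→box=[16,17)
i=17: i≥r, start 0; Z[17]=0
i=18: i≥r, start 0; Z[18]=3 scan→box=[18,21)
i=19: min(r-i=2, Z[1]=2)=2; Z[19]=2
i=20: min(r-i=1, Z[2]=1)=1; Z[20]=1
i=21: i≥r, start 0; Z[21]=0
i=22: i≥r, start 0; Z[22]=0
i=23: i≥r, start 0; Z[23]=0
i=24: i≥r, start 0; Z[24]=3 scan→box=[24,27)
i=25: min(r-i=2, Z[1]=2)=2; Z[25]=2
i=26: min(r-i=1, Z[2]=1)=1; Z[26]=1
i=27: i≥r, start 0; Z[27]=0
i=28: i≥r, start 0; Z[28]=0
i=29: i≥r, start 0; Z[29]=0
i=30: i≥r, start 0; Z[30]=1 scan→box=[30,31)
i=31: i≥r, start 0; Z[31]=0
i=32: i≥r, start 0; Z[32]=0

[33, 2, 1, 0, 1, 0, 0, 0, 0, 0, 0, 0, 0, 0, 0, 0, 1, 0, 3, 2, 1, 0, 0, 0, 3, 2, 1, 0, 0, 0, 1, 0, 0]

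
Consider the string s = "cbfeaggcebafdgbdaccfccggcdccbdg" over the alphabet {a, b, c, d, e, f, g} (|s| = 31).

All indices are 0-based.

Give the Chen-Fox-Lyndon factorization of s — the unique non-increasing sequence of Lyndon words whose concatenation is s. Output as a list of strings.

["c", "bfe", "aggceb", "afdgbd", "accfccggcdccbdg"]

emit factor 1: 'c' (i=0, period=1)
emit factor 2: 'bfe' (i=1, period=3)
emit factor 3: 'aggceb' (i=4, period=6)
emit factor 4: 'afdgbd' (i=10, period=6)
emit factor 5: 'accfccggcdccbdg' (i=16, period=15)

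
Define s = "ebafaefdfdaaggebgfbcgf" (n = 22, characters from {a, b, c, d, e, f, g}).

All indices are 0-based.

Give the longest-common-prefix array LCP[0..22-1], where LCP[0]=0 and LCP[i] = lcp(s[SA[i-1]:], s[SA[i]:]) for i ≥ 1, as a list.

rank | idx | suffix
   0 |  10 | aaggebgfbcgf
   1 |   4 | aefdfdaaggebgfbcgf
   2 |   2 | afaefdfdaaggebgfbcgf
   3 |  11 | aggebgfbcgf
   4 |   1 | bafaefdfdaaggebgfbcgf
   5 |  18 | bcgf
   6 |  15 | bgfbcgf
   7 |  19 | cgf
   8 |   9 | daaggebgfbcgf
   9 |   7 | dfdaaggebgfbcgf
  10 |   0 | ebafaefdfdaaggebgfbcgf
  11 |  14 | ebgfbcgf
  12 |   5 | efdfdaaggebgfbcgf
  13 |  21 | f
  14 |   3 | faefdfdaaggebgfbcgf
  15 |  17 | fbcgf
  16 |   8 | fdaaggebgfbcgf
  17 |   6 | fdfdaaggebgfbcgf
  18 |  13 | gebgfbcgf
  19 |  20 | gf
  20 |  16 | gfbcgf
  21 |  12 | ggebgfbcgf

SA = [10, 4, 2, 11, 1, 18, 15, 19, 9, 7, 0, 14, 5, 21, 3, 17, 8, 6, 13, 20, 16, 12]
i: (SA[i-1],SA[i]) lcp shared
  1: (10,4) 1 'a'
  2: (4,2) 1 'a'
  3: (2,11) 1 'a'
  4: (11,1) 0 ''
  5: (1,18) 1 'b'
  6: (18,15) 1 'b'
  7: (15,19) 0 ''
  8: (19,9) 0 ''
  9: (9,7) 1 'd'
  10: (7,0) 0 ''
  11: (0,14) 2 'eb'
  12: (14,5) 1 'e'
  13: (5,21) 0 ''
  14: (21,3) 1 'f'
  15: (3,17) 1 'f'
  16: (17,8) 1 'f'
  17: (8,6) 2 'fd'
  18: (6,13) 0 ''
  19: (13,20) 1 'g'
  20: (20,16) 2 'gf'
  21: (16,12) 1 'g'

[0, 1, 1, 1, 0, 1, 1, 0, 0, 1, 0, 2, 1, 0, 1, 1, 1, 2, 0, 1, 2, 1]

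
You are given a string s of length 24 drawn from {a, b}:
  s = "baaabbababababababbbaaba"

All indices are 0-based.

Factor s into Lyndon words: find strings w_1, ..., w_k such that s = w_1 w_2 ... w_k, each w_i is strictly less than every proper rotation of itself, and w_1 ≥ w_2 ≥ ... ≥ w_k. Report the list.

["b", "aaabbababababababbbaab", "a"]

emit factor 1: 'b' (i=0, period=1)
emit factor 2: 'aaabbababababababbbaab' (i=1, period=22)
emit factor 3: 'a' (i=23, period=1)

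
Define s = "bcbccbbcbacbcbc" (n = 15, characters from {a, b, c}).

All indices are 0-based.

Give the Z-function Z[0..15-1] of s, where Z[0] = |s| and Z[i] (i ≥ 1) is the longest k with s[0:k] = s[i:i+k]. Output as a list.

[15, 0, 2, 0, 0, 1, 3, 0, 1, 0, 0, 4, 0, 2, 0]

Z[0]=15
i=1: i≥r, start 0; Z[1]=0
i=2: i≥r, start 0; Z[2]=2 grow→box=[2,4)
i=3: min(r-i=1, Z[1]=0)=0; Z[3]=0
i=4: i≥r, start 0; Z[4]=0
i=5: i≥r, start 0; Z[5]=1 grow→box=[5,6)
i=6: i≥r, start 0; Z[6]=3 grow→box=[6,9)
i=7: min(r-i=2, Z[1]=0)=0; Z[7]=0
i=8: min(r-i=1, Z[2]=2)=1; Z[8]=1
i=9: i≥r, start 0; Z[9]=0
i=10: i≥r, start 0; Z[10]=0
i=11: i≥r, start 0; Z[11]=4 grow→box=[11,15)
i=12: min(r-i=3, Z[1]=0)=0; Z[12]=0
i=13: min(r-i=2, Z[2]=2)=2; Z[13]=2
i=14: min(r-i=1, Z[3]=0)=0; Z[14]=0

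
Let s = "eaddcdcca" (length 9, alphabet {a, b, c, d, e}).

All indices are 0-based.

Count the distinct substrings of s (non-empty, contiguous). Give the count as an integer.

39

rank | idx | suffix
   0 |   8 | a
   1 |   1 | addcdcca
   2 |   7 | ca
   3 |   6 | cca
   4 |   4 | cdcca
   5 |   5 | dcca
   6 |   3 | dcdcca
   7 |   2 | ddcdcca
   8 |   0 | eaddcdcca

SA = [8, 1, 7, 6, 4, 5, 3, 2, 0]
i: (SA[i-1],SA[i]) lcp shared
  1: (8,1) 1 'a'
  2: (1,7) 0 ''
  3: (7,6) 1 'c'
  4: (6,4) 1 'c'
  5: (4,5) 0 ''
  6: (5,3) 2 'dc'
  7: (3,2) 1 'd'
  8: (2,0) 0 ''

n(n+1)/2 = 9·10/2 = 45
Σ LCP = 0 + 1 + 0 + 1 + 1 + 0 + 2 + 1 + 0 = 6
distinct = 45 − 6 = 39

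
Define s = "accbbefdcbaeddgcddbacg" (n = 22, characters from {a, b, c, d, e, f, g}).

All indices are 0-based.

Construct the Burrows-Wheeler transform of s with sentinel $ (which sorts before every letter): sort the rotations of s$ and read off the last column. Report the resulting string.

rank  rotation                 last
    0  $accbbefdcbaeddgcddbacg  g
    1  accbbefdcbaeddgcddbacg$  $
    2  acg$accbbefdcbaeddgcddb  b
    3  aeddgcddbacg$accbbefdcb  b
    4  bacg$accbbefdcbaeddgcdd  d
    5  baeddgcddbacg$accbbefdc  c
    6  bbefdcbaeddgcddbacg$acc  c
    7  befdcbaeddgcddbacg$accb  b
    8  cbaeddgcddbacg$accbbefd  d
    9  cbbefdcbaeddgcddbacg$ac  c
   10  ccbbefdcbaeddgcddbacg$a  a
   11  cddbacg$accbbefdcbaeddg  g
   12  cg$accbbefdcbaeddgcddba  a
   13  dbacg$accbbefdcbaeddgcd  d
   14  dcbaeddgcddbacg$accbbef  f
   15  ddbacg$accbbefdcbaeddgc  c
   16  ddgcddbacg$accbbefdcbae  e
   17  dgcddbacg$accbbefdcbaed  d
   18  eddgcddbacg$accbbefdcba  a
   19  efdcbaeddgcddbacg$accbb  b
   20  fdcbaeddgcddbacg$accbbe  e
   21  g$accbbefdcbaeddgcddbac  c
   22  gcddbacg$accbbefdcbaedd  d

g$bbdccbdcagadfcedabecd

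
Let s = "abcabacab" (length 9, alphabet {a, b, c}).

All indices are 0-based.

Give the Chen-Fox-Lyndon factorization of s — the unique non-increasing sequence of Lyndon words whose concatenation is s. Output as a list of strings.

emit factor 1: 'abc' (i=0, period=3)
emit factor 2: 'abac' (i=3, period=4)
emit factor 3: 'ab' (i=7, period=2)

["abc", "abac", "ab"]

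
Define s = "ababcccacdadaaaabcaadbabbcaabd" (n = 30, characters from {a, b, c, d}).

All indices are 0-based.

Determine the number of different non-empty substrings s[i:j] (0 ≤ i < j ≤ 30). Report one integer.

416

rank | idx | suffix
   0 |  12 | aaaabcaadbabbcaabd
   1 |  13 | aaabcaadbabbcaabd
   2 |  14 | aabcaadbabbcaabd
   3 |  26 | aabd
   4 |  18 | aadbabbcaabd
   5 |   0 | ababcccacdadaaaabcaadbabbcaabd
   6 |  22 | abbcaabd
   7 |  15 | abcaadbabbcaabd
   8 |   2 | abcccacdadaaaabcaadbabbcaabd
   9 |  27 | abd
  10 |   7 | acdadaaaabcaadbabbcaabd
  11 |  10 | adaaaabcaadbabbcaabd
  12 |  19 | adbabbcaabd
  13 |  21 | babbcaabd
  14 |   1 | babcccacdadaaaabcaadbabbcaabd
  15 |  23 | bbcaabd
  16 |  24 | bcaabd
  17 |  16 | bcaadbabbcaabd
  18 |   3 | bcccacdadaaaabcaadbabbcaabd
  19 |  28 | bd
  20 |  25 | caabd
  21 |  17 | caadbabbcaabd
  22 |   6 | cacdadaaaabcaadbabbcaabd
  23 |   5 | ccacdadaaaabcaadbabbcaabd
  24 |   4 | cccacdadaaaabcaadbabbcaabd
  25 |   8 | cdadaaaabcaadbabbcaabd
  26 |  29 | d
  27 |  11 | daaaabcaadbabbcaabd
  28 |   9 | dadaaaabcaadbabbcaabd
  29 |  20 | dbabbcaabd

SA = [12, 13, 14, 26, 18, 0, 22, 15, 2, 27, 7, 10, 19, 21, 1, 23, 24, 16, 3, 28, 25, 17, 6, 5, 4, 8, 29, 11, 9, 20]
[i] adj suffixes → lcp
  [1] 12/13 → 3 ('aaa')
  [2] 13/14 → 2 ('aa')
  [3] 14/26 → 3 ('aab')
  [4] 26/18 → 2 ('aa')
  [5] 18/0 → 1 ('a')
  [6] 0/22 → 2 ('ab')
  [7] 22/15 → 2 ('ab')
  [8] 15/2 → 3 ('abc')
  [9] 2/27 → 2 ('ab')
  [10] 27/7 → 1 ('a')
  [11] 7/10 → 1 ('a')
  [12] 10/19 → 2 ('ad')
  [13] 19/21 → 0 ('')
  [14] 21/1 → 3 ('bab')
  [15] 1/23 → 1 ('b')
  [16] 23/24 → 1 ('b')
  [17] 24/16 → 4 ('bcaa')
  [18] 16/3 → 2 ('bc')
  [19] 3/28 → 1 ('b')
  [20] 28/25 → 0 ('')
  [21] 25/17 → 3 ('caa')
  [22] 17/6 → 2 ('ca')
  [23] 6/5 → 1 ('c')
  [24] 5/4 → 2 ('cc')
  [25] 4/8 → 1 ('c')
  [26] 8/29 → 0 ('')
  [27] 29/11 → 1 ('d')
  [28] 11/9 → 2 ('da')
  [29] 9/20 → 1 ('d')

n(n+1)/2 = 30·31/2 = 465
Σ LCP = 0 + 3 + 2 + 3 + 2 + 1 + 2 + 2 + 3 + 2 + 1 + 1 + 2 + 0 + 3 + 1 + 1 + 4 + 2 + 1 + 0 + 3 + 2 + 1 + 2 + 1 + 0 + 1 + 2 + 1 = 49
distinct = 465 − 49 = 416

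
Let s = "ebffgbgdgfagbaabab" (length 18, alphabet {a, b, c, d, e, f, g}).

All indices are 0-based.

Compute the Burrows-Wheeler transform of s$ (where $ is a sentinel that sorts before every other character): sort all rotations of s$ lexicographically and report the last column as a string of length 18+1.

rank  rotation             last
    0  $ebffgbgdgfagbaabab  b
    1  aabab$ebffgbgdgfagb  b
    2  ab$ebffgbgdgfagbaab  b
    3  abab$ebffgbgdgfagba  a
    4  agbaabab$ebffgbgdgf  f
    5  b$ebffgbgdgfagbaaba  a
    6  baabab$ebffgbgdgfag  g
    7  bab$ebffgbgdgfagbaa  a
    8  bffgbgdgfagbaabab$e  e
    9  bgdgfagbaabab$ebffg  g
   10  dgfagbaabab$ebffgbg  g
   11  ebffgbgdgfagbaabab$  $
   12  fagbaabab$ebffgbgdg  g
   13  ffgbgdgfagbaabab$eb  b
   14  fgbgdgfagbaabab$ebf  f
   15  gbaabab$ebffgbgdgfa  a
   16  gbgdgfagbaabab$ebff  f
   17  gdgfagbaabab$ebffgb  b
   18  gfagbaabab$ebffgbgd  d

bbbafagaegg$gbfafbd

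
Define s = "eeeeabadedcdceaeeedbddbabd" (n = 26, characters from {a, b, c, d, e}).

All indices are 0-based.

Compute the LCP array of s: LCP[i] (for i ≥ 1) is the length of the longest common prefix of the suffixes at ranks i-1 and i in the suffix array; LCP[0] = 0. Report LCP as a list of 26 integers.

[0, 2, 1, 1, 0, 2, 1, 2, 0, 1, 0, 1, 2, 1, 2, 1, 1, 0, 2, 1, 2, 1, 2, 2, 3, 3]

rank | idx | suffix
   0 |   4 | abadedcdceaeeedbddbabd
   1 |  23 | abd
   2 |   6 | adedcdceaeeedbddbabd
   3 |  14 | aeeedbddbabd
   4 |  22 | babd
   5 |   5 | badedcdceaeeedbddbabd
   6 |  24 | bd
   7 |  19 | bddbabd
   8 |  10 | cdceaeeedbddbabd
   9 |  12 | ceaeeedbddbabd
  10 |  25 | d
  11 |  21 | dbabd
  12 |  18 | dbddbabd
  13 |   9 | dcdceaeeedbddbabd
  14 |  11 | dceaeeedbddbabd
  15 |  20 | ddbabd
  16 |   7 | dedcdceaeeedbddbabd
  17 |   3 | eabadedcdceaeeedbddbabd
  18 |  13 | eaeeedbddbabd
  19 |  17 | edbddbabd
  20 |   8 | edcdceaeeedbddbabd
  21 |   2 | eeabadedcdceaeeedbddbabd
  22 |  16 | eedbddbabd
  23 |   1 | eeeabadedcdceaeeedbddbabd
  24 |  15 | eeedbddbabd
  25 |   0 | eeeeabadedcdceaeeedbddbabd

SA = [4, 23, 6, 14, 22, 5, 24, 19, 10, 12, 25, 21, 18, 9, 11, 20, 7, 3, 13, 17, 8, 2, 16, 1, 15, 0]
rank  pair      lcp
   1  s[4:],s[23:]  2  'ab'
   2  s[23:],s[6:]  1  'a'
   3  s[6:],s[14:]  1  'a'
   4  s[14:],s[22:]  0  ''
   5  s[22:],s[5:]  2  'ba'
   6  s[5:],s[24:]  1  'b'
   7  s[24:],s[19:]  2  'bd'
   8  s[19:],s[10:]  0  ''
   9  s[10:],s[12:]  1  'c'
  10  s[12:],s[25:]  0  ''
  11  s[25:],s[21:]  1  'd'
  12  s[21:],s[18:]  2  'db'
  13  s[18:],s[9:]  1  'd'
  14  s[9:],s[11:]  2  'dc'
  15  s[11:],s[20:]  1  'd'
  16  s[20:],s[7:]  1  'd'
  17  s[7:],s[3:]  0  ''
  18  s[3:],s[13:]  2  'ea'
  19  s[13:],s[17:]  1  'e'
  20  s[17:],s[8:]  2  'ed'
  21  s[8:],s[2:]  1  'e'
  22  s[2:],s[16:]  2  'ee'
  23  s[16:],s[1:]  2  'ee'
  24  s[1:],s[15:]  3  'eee'
  25  s[15:],s[0:]  3  'eee'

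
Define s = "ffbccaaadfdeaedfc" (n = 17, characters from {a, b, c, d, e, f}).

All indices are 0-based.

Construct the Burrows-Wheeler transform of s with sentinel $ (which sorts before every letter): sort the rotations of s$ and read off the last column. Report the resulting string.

ccaaeffcbfeadafdd$

rank  rotation            last
    0  $ffbccaaadfdeaedfc  c
    1  aaadfdeaedfc$ffbcc  c
    2  aadfdeaedfc$ffbcca  a
    3  adfdeaedfc$ffbccaa  a
    4  aedfc$ffbccaaadfde  e
    5  bccaaadfdeaedfc$ff  f
    6  c$ffbccaaadfdeaedf  f
    7  caaadfdeaedfc$ffbc  c
    8  ccaaadfdeaedfc$ffb  b
    9  deaedfc$ffbccaaadf  f
   10  dfc$ffbccaaadfdeae  e
   11  dfdeaedfc$ffbccaaa  a
   12  eaedfc$ffbccaaadfd  d
   13  edfc$ffbccaaadfdea  a
   14  fbccaaadfdeaedfc$f  f
   15  fc$ffbccaaadfdeaed  d
   16  fdeaedfc$ffbccaaad  d
   17  ffbccaaadfdeaedfc$  $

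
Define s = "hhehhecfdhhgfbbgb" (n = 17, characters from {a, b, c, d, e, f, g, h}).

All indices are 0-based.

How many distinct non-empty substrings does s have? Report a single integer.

rank | idx | suffix
   0 |  16 | b
   1 |  13 | bbgb
   2 |  14 | bgb
   3 |   6 | cfdhhgfbbgb
   4 |   8 | dhhgfbbgb
   5 |   5 | ecfdhhgfbbgb
   6 |   2 | ehhecfdhhgfbbgb
   7 |  12 | fbbgb
   8 |   7 | fdhhgfbbgb
   9 |  15 | gb
  10 |  11 | gfbbgb
  11 |   4 | hecfdhhgfbbgb
  12 |   1 | hehhecfdhhgfbbgb
  13 |  10 | hgfbbgb
  14 |   3 | hhecfdhhgfbbgb
  15 |   0 | hhehhecfdhhgfbbgb
  16 |   9 | hhgfbbgb

SA = [16, 13, 14, 6, 8, 5, 2, 12, 7, 15, 11, 4, 1, 10, 3, 0, 9]
[i] adj suffixes → lcp
  [1] 16/13 → 1 ('b')
  [2] 13/14 → 1 ('b')
  [3] 14/6 → 0 ('')
  [4] 6/8 → 0 ('')
  [5] 8/5 → 0 ('')
  [6] 5/2 → 1 ('e')
  [7] 2/12 → 0 ('')
  [8] 12/7 → 1 ('f')
  [9] 7/15 → 0 ('')
  [10] 15/11 → 1 ('g')
  [11] 11/4 → 0 ('')
  [12] 4/1 → 2 ('he')
  [13] 1/10 → 1 ('h')
  [14] 10/3 → 1 ('h')
  [15] 3/0 → 3 ('hhe')
  [16] 0/9 → 2 ('hh')

n(n+1)/2 = 17·18/2 = 153
Σ LCP = 0 + 1 + 1 + 0 + 0 + 0 + 1 + 0 + 1 + 0 + 1 + 0 + 2 + 1 + 1 + 3 + 2 = 14
distinct = 153 − 14 = 139

139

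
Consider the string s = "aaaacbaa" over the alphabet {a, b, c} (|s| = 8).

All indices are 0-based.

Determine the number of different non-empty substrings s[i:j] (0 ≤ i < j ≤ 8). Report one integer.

rank→(start, suffix):
  0 → (7, 'a')
  1 → (6, 'aa')
  2 → (0, 'aaaacbaa')
  3 → (1, 'aaacbaa')
  4 → (2, 'aacbaa')
  5 → (3, 'acbaa')
  6 → (5, 'baa')
  7 → (4, 'cbaa')

SA = [7, 6, 0, 1, 2, 3, 5, 4]
i: (SA[i-1],SA[i]) lcp shared
  1: (7,6) 1 'a'
  2: (6,0) 2 'aa'
  3: (0,1) 3 'aaa'
  4: (1,2) 2 'aa'
  5: (2,3) 1 'a'
  6: (3,5) 0 ''
  7: (5,4) 0 ''

n(n+1)/2 = 8·9/2 = 36
Σ LCP = 0 + 1 + 2 + 3 + 2 + 1 + 0 + 0 = 9
distinct = 36 − 9 = 27

27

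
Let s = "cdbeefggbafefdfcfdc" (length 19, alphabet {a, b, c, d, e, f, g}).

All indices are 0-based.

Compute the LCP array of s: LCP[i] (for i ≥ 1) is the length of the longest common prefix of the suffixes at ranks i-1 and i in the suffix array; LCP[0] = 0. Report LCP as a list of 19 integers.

rank | idx | suffix
   0 |   9 | afefdfcfdc
   1 |   8 | bafefdfcfdc
   2 |   2 | beefggbafefdfcfdc
   3 |  18 | c
   4 |   0 | cdbeefggbafefdfcfdc
   5 |  15 | cfdc
   6 |   1 | dbeefggbafefdfcfdc
   7 |  17 | dc
   8 |  13 | dfcfdc
   9 |   3 | eefggbafefdfcfdc
  10 |  11 | efdfcfdc
  11 |   4 | efggbafefdfcfdc
  12 |  14 | fcfdc
  13 |  16 | fdc
  14 |  12 | fdfcfdc
  15 |  10 | fefdfcfdc
  16 |   5 | fggbafefdfcfdc
  17 |   7 | gbafefdfcfdc
  18 |   6 | ggbafefdfcfdc

SA = [9, 8, 2, 18, 0, 15, 1, 17, 13, 3, 11, 4, 14, 16, 12, 10, 5, 7, 6]
rank  pair      lcp
   1  s[9:],s[8:]  0  ''
   2  s[8:],s[2:]  1  'b'
   3  s[2:],s[18:]  0  ''
   4  s[18:],s[0:]  1  'c'
   5  s[0:],s[15:]  1  'c'
   6  s[15:],s[1:]  0  ''
   7  s[1:],s[17:]  1  'd'
   8  s[17:],s[13:]  1  'd'
   9  s[13:],s[3:]  0  ''
  10  s[3:],s[11:]  1  'e'
  11  s[11:],s[4:]  2  'ef'
  12  s[4:],s[14:]  0  ''
  13  s[14:],s[16:]  1  'f'
  14  s[16:],s[12:]  2  'fd'
  15  s[12:],s[10:]  1  'f'
  16  s[10:],s[5:]  1  'f'
  17  s[5:],s[7:]  0  ''
  18  s[7:],s[6:]  1  'g'

[0, 0, 1, 0, 1, 1, 0, 1, 1, 0, 1, 2, 0, 1, 2, 1, 1, 0, 1]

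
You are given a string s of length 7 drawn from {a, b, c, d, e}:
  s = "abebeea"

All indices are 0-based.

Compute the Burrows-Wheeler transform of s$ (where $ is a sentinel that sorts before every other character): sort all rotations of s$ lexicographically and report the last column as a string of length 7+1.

rank  rotation  last
    0  $abebeea  a
    1  a$abebee  e
    2  abebeea$  $
    3  bebeea$a  a
    4  beea$abe  e
    5  ea$abebe  e
    6  ebeea$ab  b
    7  eea$abeb  b

ae$aeebb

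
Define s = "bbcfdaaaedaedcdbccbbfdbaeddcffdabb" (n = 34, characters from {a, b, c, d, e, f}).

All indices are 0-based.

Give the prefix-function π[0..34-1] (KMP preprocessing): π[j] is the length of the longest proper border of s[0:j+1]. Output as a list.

π[0] = 0
j=1 s[j]='b': π[1]=1 (border 'b')
j=2 s[j]='c': k: 1→0; π[2]=0 (border '')
j=3 s[j]='f': π[3]=0 (border '')
j=4 s[j]='d': π[4]=0 (border '')
j=5 s[j]='a': π[5]=0 (border '')
j=6 s[j]='a': π[6]=0 (border '')
j=7 s[j]='a': π[7]=0 (border '')
j=8 s[j]='e': π[8]=0 (border '')
j=9 s[j]='d': π[9]=0 (border '')
j=10 s[j]='a': π[10]=0 (border '')
j=11 s[j]='e': π[11]=0 (border '')
j=12 s[j]='d': π[12]=0 (border '')
j=13 s[j]='c': π[13]=0 (border '')
j=14 s[j]='d': π[14]=0 (border '')
j=15 s[j]='b': π[15]=1 (border 'b')
j=16 s[j]='c': k: 1→0; π[16]=0 (border '')
j=17 s[j]='c': π[17]=0 (border '')
j=18 s[j]='b': π[18]=1 (border 'b')
j=19 s[j]='b': π[19]=2 (border 'bb')
j=20 s[j]='f': k: 2→1→0; π[20]=0 (border '')
j=21 s[j]='d': π[21]=0 (border '')
j=22 s[j]='b': π[22]=1 (border 'b')
j=23 s[j]='a': k: 1→0; π[23]=0 (border '')
j=24 s[j]='e': π[24]=0 (border '')
j=25 s[j]='d': π[25]=0 (border '')
j=26 s[j]='d': π[26]=0 (border '')
j=27 s[j]='c': π[27]=0 (border '')
j=28 s[j]='f': π[28]=0 (border '')
j=29 s[j]='f': π[29]=0 (border '')
j=30 s[j]='d': π[30]=0 (border '')
j=31 s[j]='a': π[31]=0 (border '')
j=32 s[j]='b': π[32]=1 (border 'b')
j=33 s[j]='b': π[33]=2 (border 'bb')

[0, 1, 0, 0, 0, 0, 0, 0, 0, 0, 0, 0, 0, 0, 0, 1, 0, 0, 1, 2, 0, 0, 1, 0, 0, 0, 0, 0, 0, 0, 0, 0, 1, 2]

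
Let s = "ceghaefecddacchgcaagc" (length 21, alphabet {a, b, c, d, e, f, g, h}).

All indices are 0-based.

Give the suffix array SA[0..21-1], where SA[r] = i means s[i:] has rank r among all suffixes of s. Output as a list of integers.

rank→(start, suffix):
  0 → (17, 'aagc')
  1 → (11, 'acchgcaagc')
  2 → (4, 'aefecddacchgcaagc')
  3 → (18, 'agc')
  4 → (20, 'c')
  5 → (16, 'caagc')
  6 → (12, 'cchgcaagc')
  7 → (8, 'cddacchgcaagc')
  8 → (0, 'ceghaefecddacchgcaagc')
  9 → (13, 'chgcaagc')
  10 → (10, 'dacchgcaagc')
  11 → (9, 'ddacchgcaagc')
  12 → (7, 'ecddacchgcaagc')
  13 → (5, 'efecddacchgcaagc')
  14 → (1, 'eghaefecddacchgcaagc')
  15 → (6, 'fecddacchgcaagc')
  16 → (19, 'gc')
  17 → (15, 'gcaagc')
  18 → (2, 'ghaefecddacchgcaagc')
  19 → (3, 'haefecddacchgcaagc')
  20 → (14, 'hgcaagc')

[17, 11, 4, 18, 20, 16, 12, 8, 0, 13, 10, 9, 7, 5, 1, 6, 19, 15, 2, 3, 14]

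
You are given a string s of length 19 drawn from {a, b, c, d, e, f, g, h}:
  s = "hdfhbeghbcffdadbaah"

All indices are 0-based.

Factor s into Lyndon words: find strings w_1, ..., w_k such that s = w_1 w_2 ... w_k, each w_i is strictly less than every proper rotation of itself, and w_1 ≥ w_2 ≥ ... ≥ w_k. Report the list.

["h", "dfh", "begh", "bcffd", "adb", "aah"]

emit factor 1: 'h' (i=0, period=1)
emit factor 2: 'dfh' (i=1, period=3)
emit factor 3: 'begh' (i=4, period=4)
emit factor 4: 'bcffd' (i=8, period=5)
emit factor 5: 'adb' (i=13, period=3)
emit factor 6: 'aah' (i=16, period=3)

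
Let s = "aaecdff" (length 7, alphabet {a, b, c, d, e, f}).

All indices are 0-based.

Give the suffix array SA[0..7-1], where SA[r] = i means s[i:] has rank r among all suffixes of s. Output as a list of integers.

[0, 1, 3, 4, 2, 6, 5]

rank | idx | suffix
   0 |   0 | aaecdff
   1 |   1 | aecdff
   2 |   3 | cdff
   3 |   4 | dff
   4 |   2 | ecdff
   5 |   6 | f
   6 |   5 | ff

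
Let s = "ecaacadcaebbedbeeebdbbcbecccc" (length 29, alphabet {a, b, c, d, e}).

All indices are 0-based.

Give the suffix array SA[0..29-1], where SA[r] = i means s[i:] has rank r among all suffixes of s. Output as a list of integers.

[2, 3, 5, 8, 20, 10, 21, 18, 23, 11, 14, 28, 1, 4, 7, 22, 27, 26, 25, 19, 13, 6, 9, 17, 0, 24, 12, 16, 15]

rank→(start, suffix):
  0 → (2, 'aacadcaebbedbeeebdbbcbecccc')
  1 → (3, 'acadcaebbedbeeebdbbcbecccc')
  2 → (5, 'adcaebbedbeeebdbbcbecccc')
  3 → (8, 'aebbedbeeebdbbcbecccc')
  4 → (20, 'bbcbecccc')
  5 → (10, 'bbedbeeebdbbcbecccc')
  6 → (21, 'bcbecccc')
  7 → (18, 'bdbbcbecccc')
  8 → (23, 'becccc')
  9 → (11, 'bedbeeebdbbcbecccc')
  10 → (14, 'beeebdbbcbecccc')
  11 → (28, 'c')
  12 → (1, 'caacadcaebbedbeeebdbbcbecccc')
  13 → (4, 'cadcaebbedbeeebdbbcbecccc')
  14 → (7, 'caebbedbeeebdbbcbecccc')
  15 → (22, 'cbecccc')
  16 → (27, 'cc')
  17 → (26, 'ccc')
  18 → (25, 'cccc')
  19 → (19, 'dbbcbecccc')
  20 → (13, 'dbeeebdbbcbecccc')
  21 → (6, 'dcaebbedbeeebdbbcbecccc')
  22 → (9, 'ebbedbeeebdbbcbecccc')
  23 → (17, 'ebdbbcbecccc')
  24 → (0, 'ecaacadcaebbedbeeebdbbcbecccc')
  25 → (24, 'ecccc')
  26 → (12, 'edbeeebdbbcbecccc')
  27 → (16, 'eebdbbcbecccc')
  28 → (15, 'eeebdbbcbecccc')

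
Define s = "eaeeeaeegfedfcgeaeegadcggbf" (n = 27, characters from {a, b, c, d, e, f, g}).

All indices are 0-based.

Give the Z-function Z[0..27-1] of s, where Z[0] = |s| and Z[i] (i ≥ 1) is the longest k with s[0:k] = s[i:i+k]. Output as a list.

Z[0]=27
i=1: i≥r, start 0; Z[1]=0
i=2: i≥r, start 0; Z[2]=1 scan→box=[2,3)
i=3: i≥r, start 0; Z[3]=1 scan→box=[3,4)
i=4: i≥r, start 0; Z[4]=4 scan→box=[4,8)
i=5: min(r-i=3, Z[1]=0)=0; Z[5]=0
i=6: min(r-i=2, Z[2]=1)=1; Z[6]=1
i=7: min(r-i=1, Z[3]=1)=1; Z[7]=1
i=8: i≥r, start 0; Z[8]=0
i=9: i≥r, start 0; Z[9]=0
i=10: i≥r, start 0; Z[10]=1 scan→box=[10,11)
i=11: i≥r, start 0; Z[11]=0
i=12: i≥r, start 0; Z[12]=0
i=13: i≥r, start 0; Z[13]=0
i=14: i≥r, start 0; Z[14]=0
i=15: i≥r, start 0; Z[15]=4 scan→box=[15,19)
i=16: min(r-i=3, Z[1]=0)=0; Z[16]=0
i=17: min(r-i=2, Z[2]=1)=1; Z[17]=1
i=18: min(r-i=1, Z[3]=1)=1; Z[18]=1
i=19: i≥r, start 0; Z[19]=0
i=20: i≥r, start 0; Z[20]=0
i=21: i≥r, start 0; Z[21]=0
i=22: i≥r, start 0; Z[22]=0
i=23: i≥r, start 0; Z[23]=0
i=24: i≥r, start 0; Z[24]=0
i=25: i≥r, start 0; Z[25]=0
i=26: i≥r, start 0; Z[26]=0

[27, 0, 1, 1, 4, 0, 1, 1, 0, 0, 1, 0, 0, 0, 0, 4, 0, 1, 1, 0, 0, 0, 0, 0, 0, 0, 0]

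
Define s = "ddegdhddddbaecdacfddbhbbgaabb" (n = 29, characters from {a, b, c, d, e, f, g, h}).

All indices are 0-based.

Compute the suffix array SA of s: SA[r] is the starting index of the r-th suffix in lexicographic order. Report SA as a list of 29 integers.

[25, 26, 15, 11, 28, 10, 27, 22, 23, 20, 13, 16, 14, 9, 19, 8, 18, 7, 6, 0, 1, 4, 12, 2, 17, 24, 3, 21, 5]

sorted suffixes:
  #0 SA[0]=25  'aabb'
  #1 SA[1]=26  'abb'
  #2 SA[2]=15  'acfddbhbbgaabb'
  #3 SA[3]=11  'aecdacfddbhbbgaabb'
  #4 SA[4]=28  'b'
  #5 SA[5]=10  'baecdacfddbhbbgaabb'
  #6 SA[6]=27  'bb'
  #7 SA[7]=22  'bbgaabb'
  #8 SA[8]=23  'bgaabb'
  #9 SA[9]=20  'bhbbgaabb'
  #10 SA[10]=13  'cdacfddbhbbgaabb'
  #11 SA[11]=16  'cfddbhbbgaabb'
  #12 SA[12]=14  'dacfddbhbbgaabb'
  #13 SA[13]=9  'dbaecdacfddbhbbgaabb'
  #14 SA[14]=19  'dbhbbgaabb'
  #15 SA[15]=8  'ddbaecdacfddbhbbgaabb'
  #16 SA[16]=18  'ddbhbbgaabb'
  #17 SA[17]=7  'dddbaecdacfddbhbbgaabb'
  #18 SA[18]=6  'ddddbaecdacfddbhbbgaabb'
  #19 SA[19]=0  'ddegdhddddbaecdacfddbhbbgaabb'
  #20 SA[20]=1  'degdhddddbaecdacfddbhbbgaabb'
  #21 SA[21]=4  'dhddddbaecdacfddbhbbgaabb'
  #22 SA[22]=12  'ecdacfddbhbbgaabb'
  #23 SA[23]=2  'egdhddddbaecdacfddbhbbgaabb'
  #24 SA[24]=17  'fddbhbbgaabb'
  #25 SA[25]=24  'gaabb'
  #26 SA[26]=3  'gdhddddbaecdacfddbhbbgaabb'
  #27 SA[27]=21  'hbbgaabb'
  #28 SA[28]=5  'hddddbaecdacfddbhbbgaabb'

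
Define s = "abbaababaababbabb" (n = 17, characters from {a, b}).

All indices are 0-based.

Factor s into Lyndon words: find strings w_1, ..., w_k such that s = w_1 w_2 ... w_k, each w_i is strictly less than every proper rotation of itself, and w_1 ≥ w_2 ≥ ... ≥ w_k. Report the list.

["abb", "aababaababbabb"]

emit factor 1: 'abb' (i=0, period=3)
emit factor 2: 'aababaababbabb' (i=3, period=14)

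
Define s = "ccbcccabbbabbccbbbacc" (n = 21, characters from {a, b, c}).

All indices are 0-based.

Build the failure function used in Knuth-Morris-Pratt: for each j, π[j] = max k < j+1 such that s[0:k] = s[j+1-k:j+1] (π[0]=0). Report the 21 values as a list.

[0, 1, 0, 1, 2, 2, 0, 0, 0, 0, 0, 0, 0, 1, 2, 3, 0, 0, 0, 1, 2]

π[0] = 0
j=1 s[j]='c': π[1]=1 (border 'c')
j=2 s[j]='b': k: 1→0; π[2]=0 (border '')
j=3 s[j]='c': π[3]=1 (border 'c')
j=4 s[j]='c': π[4]=2 (border 'cc')
j=5 s[j]='c': k: 2→1; π[5]=2 (border 'cc')
j=6 s[j]='a': k: 2→1→0; π[6]=0 (border '')
j=7 s[j]='b': π[7]=0 (border '')
j=8 s[j]='b': π[8]=0 (border '')
j=9 s[j]='b': π[9]=0 (border '')
j=10 s[j]='a': π[10]=0 (border '')
j=11 s[j]='b': π[11]=0 (border '')
j=12 s[j]='b': π[12]=0 (border '')
j=13 s[j]='c': π[13]=1 (border 'c')
j=14 s[j]='c': π[14]=2 (border 'cc')
j=15 s[j]='b': π[15]=3 (border 'ccb')
j=16 s[j]='b': k: 3→0; π[16]=0 (border '')
j=17 s[j]='b': π[17]=0 (border '')
j=18 s[j]='a': π[18]=0 (border '')
j=19 s[j]='c': π[19]=1 (border 'c')
j=20 s[j]='c': π[20]=2 (border 'cc')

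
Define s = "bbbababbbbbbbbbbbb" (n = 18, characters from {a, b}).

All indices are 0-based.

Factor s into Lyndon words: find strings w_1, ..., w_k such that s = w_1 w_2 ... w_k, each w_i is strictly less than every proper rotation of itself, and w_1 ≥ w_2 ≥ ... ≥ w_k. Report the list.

["b", "b", "b", "ababbbbbbbbbbbb"]

emit factor 1: 'b' (i=0, period=1)
emit factor 2: 'b' (i=1, period=1)
emit factor 3: 'b' (i=2, period=1)
emit factor 4: 'ababbbbbbbbbbbb' (i=3, period=15)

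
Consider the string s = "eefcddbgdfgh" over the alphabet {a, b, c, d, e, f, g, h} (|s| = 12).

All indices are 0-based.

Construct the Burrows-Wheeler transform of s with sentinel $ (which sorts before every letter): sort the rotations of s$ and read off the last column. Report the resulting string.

hdfdcg$eedbfg

rank  rotation       last
    0  $eefcddbgdfgh  h
    1  bgdfgh$eefcdd  d
    2  cddbgdfgh$eef  f
    3  dbgdfgh$eefcd  d
    4  ddbgdfgh$eefc  c
    5  dfgh$eefcddbg  g
    6  eefcddbgdfgh$  $
    7  efcddbgdfgh$e  e
    8  fcddbgdfgh$ee  e
    9  fgh$eefcddbgd  d
   10  gdfgh$eefcddb  b
   11  gh$eefcddbgdf  f
   12  h$eefcddbgdfg  g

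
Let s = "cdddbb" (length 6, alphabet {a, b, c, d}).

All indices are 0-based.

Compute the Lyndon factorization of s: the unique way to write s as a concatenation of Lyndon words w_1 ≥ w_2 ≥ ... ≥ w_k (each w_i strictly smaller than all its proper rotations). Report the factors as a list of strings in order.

["cddd", "b", "b"]

emit factor 1: 'cddd' (i=0, period=4)
emit factor 2: 'b' (i=4, period=1)
emit factor 3: 'b' (i=5, period=1)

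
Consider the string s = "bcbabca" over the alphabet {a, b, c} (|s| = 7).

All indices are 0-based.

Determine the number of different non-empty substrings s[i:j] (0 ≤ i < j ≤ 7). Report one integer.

rank→(start, suffix):
  0 → (6, 'a')
  1 → (3, 'abca')
  2 → (2, 'babca')
  3 → (4, 'bca')
  4 → (0, 'bcbabca')
  5 → (5, 'ca')
  6 → (1, 'cbabca')

SA = [6, 3, 2, 4, 0, 5, 1]
[i] adj suffixes → lcp
  [1] 6/3 → 1 ('a')
  [2] 3/2 → 0 ('')
  [3] 2/4 → 1 ('b')
  [4] 4/0 → 2 ('bc')
  [5] 0/5 → 0 ('')
  [6] 5/1 → 1 ('c')

n(n+1)/2 = 7·8/2 = 28
Σ LCP = 0 + 1 + 0 + 1 + 2 + 0 + 1 = 5
distinct = 28 − 5 = 23

23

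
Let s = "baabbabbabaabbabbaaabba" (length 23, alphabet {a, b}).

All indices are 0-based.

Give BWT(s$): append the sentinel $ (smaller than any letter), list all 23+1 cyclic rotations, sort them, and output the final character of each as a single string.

rank  rotation                  last
    0  $baabbabbabaabbabbaaabba  a
    1  a$baabbabbabaabbabbaaabb  b
    2  aaabba$baabbabbabaabbabb  b
    3  aabba$baabbabbabaabbabba  a
    4  aabbabbaaabba$baabbabbab  b
    5  aabbabbabaabbabbaaabba$b  b
    6  abaabbabbaaabba$baabbabb  b
    7  abba$baabbabbabaabbabbaa  a
    8  abbaaabba$baabbabbabaabb  b
    9  abbabaabbabbaaabba$baabb  b
   10  abbabbaaabba$baabbabbaba  a
   11  abbabbabaabbabbaaabba$ba  a
   12  ba$baabbabbabaabbabbaaab  b
   13  baaabba$baabbabbabaabbab  b
   14  baabbabbaaabba$baabbabba  a
   15  baabbabbabaabbabbaaabba$  $
   16  babaabbabbaaabba$baabbab  b
   17  babbaaabba$baabbabbabaab  b
   18  babbabaabbabbaaabba$baab  b
   19  bba$baabbabbabaabbabbaaa  a
   20  bbaaabba$baabbabbabaabba  a
   21  bbabaabbabbaaabba$baabba  a
   22  bbabbaaabba$baabbabbabaa  a
   23  bbabbabaabbabbaaabba$baa  a

abbabbbabbaabba$bbbaaaaa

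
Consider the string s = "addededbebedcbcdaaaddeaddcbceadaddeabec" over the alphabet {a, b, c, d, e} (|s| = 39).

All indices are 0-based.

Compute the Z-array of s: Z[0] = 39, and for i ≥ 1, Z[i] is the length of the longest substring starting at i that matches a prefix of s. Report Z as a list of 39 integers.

[39, 0, 0, 0, 0, 0, 0, 0, 0, 0, 0, 0, 0, 0, 0, 0, 1, 1, 4, 0, 0, 0, 3, 0, 0, 0, 0, 0, 0, 2, 0, 4, 0, 0, 0, 1, 0, 0, 0]

Z[0]=39
i=1: i≥r, start 0; Z[1]=0
i=2: i≥r, start 0; Z[2]=0
i=3: i≥r, start 0; Z[3]=0
i=4: i≥r, start 0; Z[4]=0
i=5: i≥r, start 0; Z[5]=0
i=6: i≥r, start 0; Z[6]=0
i=7: i≥r, start 0; Z[7]=0
i=8: i≥r, start 0; Z[8]=0
i=9: i≥r, start 0; Z[9]=0
i=10: i≥r, start 0; Z[10]=0
i=11: i≥r, start 0; Z[11]=0
i=12: i≥r, start 0; Z[12]=0
i=13: i≥r, start 0; Z[13]=0
i=14: i≥r, start 0; Z[14]=0
i=15: i≥r, start 0; Z[15]=0
i=16: i≥r, start 0; Z[16]=1 scan→box=[16,17)
i=17: i≥r, start 0; Z[17]=1 scan→box=[17,18)
i=18: i≥r, start 0; Z[18]=4 scan→box=[18,22)
i=19: min(r-i=3, Z[1]=0)=0; Z[19]=0
i=20: min(r-i=2, Z[2]=0)=0; Z[20]=0
i=21: min(r-i=1, Z[3]=0)=0; Z[21]=0
i=22: i≥r, start 0; Z[22]=3 scan→box=[22,25)
i=23: min(r-i=2, Z[1]=0)=0; Z[23]=0
i=24: min(r-i=1, Z[2]=0)=0; Z[24]=0
i=25: i≥r, start 0; Z[25]=0
i=26: i≥r, start 0; Z[26]=0
i=27: i≥r, start 0; Z[27]=0
i=28: i≥r, start 0; Z[28]=0
i=29: i≥r, start 0; Z[29]=2 scan→box=[29,31)
i=30: min(r-i=1, Z[1]=0)=0; Z[30]=0
i=31: i≥r, start 0; Z[31]=4 scan→box=[31,35)
i=32: min(r-i=3, Z[1]=0)=0; Z[32]=0
i=33: min(r-i=2, Z[2]=0)=0; Z[33]=0
i=34: min(r-i=1, Z[3]=0)=0; Z[34]=0
i=35: i≥r, start 0; Z[35]=1 scan→box=[35,36)
i=36: i≥r, start 0; Z[36]=0
i=37: i≥r, start 0; Z[37]=0
i=38: i≥r, start 0; Z[38]=0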